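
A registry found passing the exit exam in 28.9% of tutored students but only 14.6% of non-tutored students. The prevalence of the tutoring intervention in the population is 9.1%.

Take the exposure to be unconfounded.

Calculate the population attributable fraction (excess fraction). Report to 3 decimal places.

p₁ = 0.289, p₀ = 0.146.
Overall risk P(Y=1) = π·p₁ + (1−π)·p₀ = 0.091×0.289 + 0.909×0.146 = 0.15901.
Under exogeneity, PAF = [P(Y=1) − p₀] / P(Y=1).
PAF = (0.15901 − 0.146) / 0.15901 ≈ 0.0818

PAF ≈ 0.082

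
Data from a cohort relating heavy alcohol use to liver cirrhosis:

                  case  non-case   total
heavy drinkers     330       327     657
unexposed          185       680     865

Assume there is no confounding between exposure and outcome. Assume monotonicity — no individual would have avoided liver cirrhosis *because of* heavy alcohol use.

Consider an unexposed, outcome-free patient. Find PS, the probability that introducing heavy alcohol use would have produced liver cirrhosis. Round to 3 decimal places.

PS ≈ 0.367

p₁ = P(outcome | exposed) = 330/657 = 0.50228
p₀ = P(outcome | unexposed) = 185/865 = 0.21387
Under exogeneity and monotonicity, PS = (p₁ − p₀) / (1 − p₀).
PS = (0.50228 − 0.21387) / (1 − 0.21387) = 0.28841 / 0.78613 ≈ 0.3669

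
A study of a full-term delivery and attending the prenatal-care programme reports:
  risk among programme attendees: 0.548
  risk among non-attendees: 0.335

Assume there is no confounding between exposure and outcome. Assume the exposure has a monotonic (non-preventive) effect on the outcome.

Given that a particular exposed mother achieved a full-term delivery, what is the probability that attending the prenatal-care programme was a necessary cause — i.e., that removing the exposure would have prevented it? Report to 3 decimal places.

Let p₁ = 0.548, p₀ = 0.335.
Under exogeneity and monotonicity, PN = (p₁ − p₀) / p₁.
PN = (0.548 − 0.335) / 0.548 = 0.213 / 0.548 ≈ 0.3887

PN ≈ 0.389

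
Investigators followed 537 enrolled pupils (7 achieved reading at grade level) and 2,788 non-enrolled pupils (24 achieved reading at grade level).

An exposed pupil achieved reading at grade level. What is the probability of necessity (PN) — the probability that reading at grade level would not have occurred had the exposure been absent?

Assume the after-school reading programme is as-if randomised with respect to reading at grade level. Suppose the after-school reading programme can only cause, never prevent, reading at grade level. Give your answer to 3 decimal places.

PN ≈ 0.340

p₁ = P(outcome | exposed) = 7/537 = 0.013035
p₀ = P(outcome | unexposed) = 24/2788 = 0.0086083
Under exogeneity and monotonicity, PN = (p₁ − p₀) / p₁.
PN = (0.013035 − 0.0086083) / 0.013035 = 0.0044271 / 0.013035 ≈ 0.3396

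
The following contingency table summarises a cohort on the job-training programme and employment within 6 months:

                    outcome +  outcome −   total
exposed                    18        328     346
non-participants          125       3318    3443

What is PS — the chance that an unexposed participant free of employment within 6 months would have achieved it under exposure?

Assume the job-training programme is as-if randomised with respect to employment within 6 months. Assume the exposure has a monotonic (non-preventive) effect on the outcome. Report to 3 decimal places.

p₁ = P(outcome | exposed) = 18/346 = 0.052023
p₀ = P(outcome | unexposed) = 125/3443 = 0.036306
Under exogeneity and monotonicity, PS = (p₁ − p₀)/(1 − p₀).
PS = (0.052023 − 0.036306) / 0.96369 ≈ 0.0163

PS ≈ 0.016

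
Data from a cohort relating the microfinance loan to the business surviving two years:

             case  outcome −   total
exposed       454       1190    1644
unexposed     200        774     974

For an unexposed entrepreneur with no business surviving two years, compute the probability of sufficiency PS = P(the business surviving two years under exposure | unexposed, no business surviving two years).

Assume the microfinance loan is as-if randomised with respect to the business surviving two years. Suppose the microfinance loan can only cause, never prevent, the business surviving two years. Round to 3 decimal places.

p₁ = P(outcome | exposed) = 454/1644 = 0.27616
p₀ = P(outcome | unexposed) = 200/974 = 0.20534
Under exogeneity and monotonicity, PS = (p₁ − p₀)/(1 − p₀).
PS = (0.27616 − 0.20534) / 0.79466 ≈ 0.0891

PS ≈ 0.089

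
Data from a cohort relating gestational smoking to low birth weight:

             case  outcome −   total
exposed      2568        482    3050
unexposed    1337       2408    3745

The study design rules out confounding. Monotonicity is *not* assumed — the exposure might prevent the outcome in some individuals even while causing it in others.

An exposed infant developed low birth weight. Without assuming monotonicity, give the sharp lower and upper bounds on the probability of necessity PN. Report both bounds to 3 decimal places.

p₁ = P(outcome | exposed) = 2568/3050 = 0.84197
p₀ = P(outcome | unexposed) = 1337/3745 = 0.35701
Under exogeneity alone the bounds on PN are max{0,(p₁−p₀)/p₁} ≤ PN ≤ min{1,(1−p₀)/p₁}.
  lower = (p₁ − p₀)/p₁ = 0.48496 / 0.84197 ≈ 0.5760
  upper = min{1, (1 − p₀)/p₁} = 0.64299 / 0.84197 ≈ 0.7637

0.576 ≤ PN ≤ 0.764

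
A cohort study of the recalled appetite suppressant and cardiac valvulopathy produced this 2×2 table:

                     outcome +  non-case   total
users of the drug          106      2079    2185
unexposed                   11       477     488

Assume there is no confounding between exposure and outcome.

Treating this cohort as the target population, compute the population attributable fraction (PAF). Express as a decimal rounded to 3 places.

p₁ = P(outcome | exposed) = 106/2185 = 0.048513
p₀ = P(outcome | unexposed) = 11/488 = 0.022541
Exposure prevalence π = 2185/2673 = 0.81743; overall risk P(Y=1) = 0.043771.
Under exogeneity, PAF = [P(Y=1) − p₀]/P(Y=1).
PAF = (0.043771 − 0.022541) / 0.043771 ≈ 0.4850

PAF ≈ 0.485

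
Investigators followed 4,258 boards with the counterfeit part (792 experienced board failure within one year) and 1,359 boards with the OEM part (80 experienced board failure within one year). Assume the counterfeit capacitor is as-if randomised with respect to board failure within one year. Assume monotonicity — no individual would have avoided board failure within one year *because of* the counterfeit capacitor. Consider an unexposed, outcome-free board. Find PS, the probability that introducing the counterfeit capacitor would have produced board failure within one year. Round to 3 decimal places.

p₁ = P(outcome | exposed) = 792/4258 = 0.186
p₀ = P(outcome | unexposed) = 80/1359 = 0.058867
Under exogeneity and monotonicity, PS = (p₁ − p₀) / (1 − p₀).
PS = (0.186 − 0.058867) / (1 − 0.058867) = 0.12714 / 0.94113 ≈ 0.1351

PS ≈ 0.135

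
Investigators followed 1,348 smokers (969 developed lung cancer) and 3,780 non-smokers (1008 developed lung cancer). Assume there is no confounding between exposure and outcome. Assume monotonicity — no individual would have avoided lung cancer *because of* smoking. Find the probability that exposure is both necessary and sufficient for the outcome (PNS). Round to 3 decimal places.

p₁ = P(outcome | exposed) = 969/1348 = 0.71884
p₀ = P(outcome | unexposed) = 1008/3780 = 0.26667
Under exogeneity and monotonicity, PNS = p₁ − p₀.
PNS = 0.71884 − 0.26667 = 0.45218

PNS ≈ 0.452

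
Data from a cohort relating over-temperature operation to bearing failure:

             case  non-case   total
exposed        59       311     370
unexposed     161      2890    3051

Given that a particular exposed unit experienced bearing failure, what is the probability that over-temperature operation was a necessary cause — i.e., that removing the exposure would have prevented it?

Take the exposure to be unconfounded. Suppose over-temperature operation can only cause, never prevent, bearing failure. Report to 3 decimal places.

PN ≈ 0.669

p₁ = P(outcome | exposed) = 59/370 = 0.15946
p₀ = P(outcome | unexposed) = 161/3051 = 0.05277
Under exogeneity and monotonicity, PN = (p₁ − p₀) / p₁.
PN = (0.15946 − 0.05277) / 0.15946 = 0.10669 / 0.15946 ≈ 0.6691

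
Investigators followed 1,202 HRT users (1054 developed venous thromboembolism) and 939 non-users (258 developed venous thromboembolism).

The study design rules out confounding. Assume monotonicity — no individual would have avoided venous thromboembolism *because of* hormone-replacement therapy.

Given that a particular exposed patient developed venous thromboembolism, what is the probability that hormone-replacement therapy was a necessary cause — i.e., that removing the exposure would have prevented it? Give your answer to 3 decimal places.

p₁ = P(outcome | exposed) = 1054/1202 = 0.87687
p₀ = P(outcome | unexposed) = 258/939 = 0.27476
Under exogeneity and monotonicity, PN = (p₁ − p₀) / p₁.
PN = (0.87687 − 0.27476) / 0.87687 = 0.60211 / 0.87687 ≈ 0.6867

PN ≈ 0.687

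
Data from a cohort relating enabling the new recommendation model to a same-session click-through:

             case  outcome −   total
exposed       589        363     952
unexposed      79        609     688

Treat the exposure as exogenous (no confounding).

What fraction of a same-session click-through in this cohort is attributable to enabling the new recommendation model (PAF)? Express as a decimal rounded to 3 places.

PAF ≈ 0.718

p₁ = P(outcome | exposed) = 589/952 = 0.6187
p₀ = P(outcome | unexposed) = 79/688 = 0.11483
Exposure prevalence π = 952/1640 = 0.58049; overall risk P(Y=1) = 0.40732.
Under exogeneity, PAF = [P(Y=1) − p₀]/P(Y=1).
PAF = (0.40732 − 0.11483) / 0.40732 ≈ 0.7181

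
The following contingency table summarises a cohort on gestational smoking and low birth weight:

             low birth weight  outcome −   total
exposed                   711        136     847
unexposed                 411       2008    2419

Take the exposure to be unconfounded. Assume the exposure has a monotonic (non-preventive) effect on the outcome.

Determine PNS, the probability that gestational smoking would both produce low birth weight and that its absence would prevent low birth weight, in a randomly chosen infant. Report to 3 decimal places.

p₁ = P(outcome | exposed) = 711/847 = 0.83943
p₀ = P(outcome | unexposed) = 411/2419 = 0.1699
Under exogeneity and monotonicity, PNS = p₁ − p₀.
PNS = 0.83943 − 0.1699 = 0.66953

PNS ≈ 0.670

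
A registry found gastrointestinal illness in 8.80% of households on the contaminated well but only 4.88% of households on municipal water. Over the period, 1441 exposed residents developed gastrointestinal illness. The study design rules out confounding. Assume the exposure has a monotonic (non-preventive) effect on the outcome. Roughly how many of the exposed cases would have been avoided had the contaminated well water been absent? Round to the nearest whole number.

about 642 cases

p₁ = 0.088, p₀ = 0.0488.
PN = (p₁ − p₀)/p₁ = (0.088 − 0.0488) / 0.088 ≈ 0.44545.
Attributable cases ≈ PN × (exposed cases) = 0.44545 × 1441 ≈ 641.90.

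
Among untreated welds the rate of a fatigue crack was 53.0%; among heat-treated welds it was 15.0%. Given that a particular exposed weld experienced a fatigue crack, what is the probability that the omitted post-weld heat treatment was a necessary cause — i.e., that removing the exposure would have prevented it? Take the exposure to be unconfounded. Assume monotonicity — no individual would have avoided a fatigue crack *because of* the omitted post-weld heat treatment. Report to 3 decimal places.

PN ≈ 0.717

p₁ = 0.53, p₀ = 0.15.
Under exogeneity and monotonicity, PN = (p₁ − p₀) / p₁.
PN = (0.53 − 0.15) / 0.53 = 0.38 / 0.53 ≈ 0.7170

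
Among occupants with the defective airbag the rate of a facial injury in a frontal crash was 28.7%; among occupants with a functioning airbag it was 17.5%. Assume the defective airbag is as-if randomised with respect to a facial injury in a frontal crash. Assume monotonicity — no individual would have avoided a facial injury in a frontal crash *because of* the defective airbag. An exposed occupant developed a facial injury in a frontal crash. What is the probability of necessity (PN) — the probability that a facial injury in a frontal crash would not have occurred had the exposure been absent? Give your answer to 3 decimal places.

p₁ = 0.287, p₀ = 0.175.
Under exogeneity and monotonicity, PN = (p₁ − p₀) / p₁.
PN = (0.287 − 0.175) / 0.287 = 0.112 / 0.287 ≈ 0.3902

PN ≈ 0.390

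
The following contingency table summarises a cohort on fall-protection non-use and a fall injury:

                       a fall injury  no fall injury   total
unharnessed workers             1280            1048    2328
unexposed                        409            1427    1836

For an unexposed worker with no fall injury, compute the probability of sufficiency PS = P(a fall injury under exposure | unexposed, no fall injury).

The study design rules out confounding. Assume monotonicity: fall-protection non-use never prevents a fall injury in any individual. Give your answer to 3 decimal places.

p₁ = P(outcome | exposed) = 1280/2328 = 0.54983
p₀ = P(outcome | unexposed) = 409/1836 = 0.22277
Under exogeneity and monotonicity, PS = (p₁ − p₀) / (1 − p₀).
PS = (0.54983 − 0.22277) / (1 − 0.22277) = 0.32706 / 0.77723 ≈ 0.4208

PS ≈ 0.421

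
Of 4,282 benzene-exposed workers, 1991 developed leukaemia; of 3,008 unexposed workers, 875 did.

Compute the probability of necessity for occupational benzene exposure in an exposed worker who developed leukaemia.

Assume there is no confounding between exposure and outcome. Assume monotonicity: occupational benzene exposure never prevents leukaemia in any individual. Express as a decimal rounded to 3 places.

PN ≈ 0.374

p₁ = P(outcome | exposed) = 1991/4282 = 0.46497
p₀ = P(outcome | unexposed) = 875/3008 = 0.29089
Under exogeneity and monotonicity, PN = (p₁ − p₀) / p₁.
PN = (0.46497 − 0.29089) / 0.46497 = 0.17408 / 0.46497 ≈ 0.3744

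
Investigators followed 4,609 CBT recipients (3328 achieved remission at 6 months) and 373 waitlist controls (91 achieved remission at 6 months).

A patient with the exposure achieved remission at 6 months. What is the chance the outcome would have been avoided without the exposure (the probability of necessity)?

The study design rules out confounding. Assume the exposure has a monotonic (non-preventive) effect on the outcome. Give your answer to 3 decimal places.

p₁ = P(outcome | exposed) = 3328/4609 = 0.72207
p₀ = P(outcome | unexposed) = 91/373 = 0.24397
Under exogeneity and monotonicity, PN = (p₁ − p₀) / p₁.
PN = (0.72207 − 0.24397) / 0.72207 = 0.4781 / 0.72207 ≈ 0.6621

PN ≈ 0.662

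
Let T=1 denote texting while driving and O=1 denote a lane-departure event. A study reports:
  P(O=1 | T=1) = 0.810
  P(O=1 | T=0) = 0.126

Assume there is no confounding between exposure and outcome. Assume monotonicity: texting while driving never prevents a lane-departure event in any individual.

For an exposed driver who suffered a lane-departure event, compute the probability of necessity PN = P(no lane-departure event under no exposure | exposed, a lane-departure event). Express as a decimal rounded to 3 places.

Let p₁ = 0.81, p₀ = 0.126.
Under exogeneity and monotonicity, PN = (p₁ − p₀) / p₁.
PN = (0.81 − 0.126) / 0.81 = 0.684 / 0.81 ≈ 0.8444

PN ≈ 0.844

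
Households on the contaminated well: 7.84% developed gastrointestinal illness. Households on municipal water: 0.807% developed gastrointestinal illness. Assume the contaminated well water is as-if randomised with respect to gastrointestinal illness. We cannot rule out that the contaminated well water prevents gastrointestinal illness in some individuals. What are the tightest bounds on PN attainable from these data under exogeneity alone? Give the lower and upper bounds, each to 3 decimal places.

p₁ = 0.0784, p₀ = 0.00807.
Under exogeneity alone the bounds on PN are max{0,(p₁−p₀)/p₁} ≤ PN ≤ min{1,(1−p₀)/p₁}.
  lower = (p₁ − p₀)/p₁ = 0.07033 / 0.0784 ≈ 0.8971
  upper = min{1, (1 − p₀)/p₁} = 0.99193 / 0.0784 ≈ 12.6522 → capped at 1

0.897 ≤ PN ≤ 1.000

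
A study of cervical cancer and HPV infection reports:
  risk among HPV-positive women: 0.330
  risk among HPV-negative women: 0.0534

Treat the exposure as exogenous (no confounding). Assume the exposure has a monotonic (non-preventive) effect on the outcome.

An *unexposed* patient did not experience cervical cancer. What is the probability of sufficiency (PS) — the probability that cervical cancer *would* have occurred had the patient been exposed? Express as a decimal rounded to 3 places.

PS ≈ 0.292

Let p₁ = 0.33, p₀ = 0.0534.
Under exogeneity and monotonicity, PS = (p₁ − p₀) / (1 − p₀).
PS = (0.33 − 0.0534) / (1 − 0.0534) = 0.2766 / 0.9466 ≈ 0.2922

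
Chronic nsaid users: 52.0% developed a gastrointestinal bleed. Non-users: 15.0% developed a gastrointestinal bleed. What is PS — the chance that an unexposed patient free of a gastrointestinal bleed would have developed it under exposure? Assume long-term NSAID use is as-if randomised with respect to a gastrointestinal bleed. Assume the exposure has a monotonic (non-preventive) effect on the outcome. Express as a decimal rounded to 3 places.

p₁ = 0.52, p₀ = 0.15.
Under exogeneity and monotonicity, PS = (p₁ − p₀) / (1 − p₀).
PS = (0.52 − 0.15) / (1 − 0.15) = 0.37 / 0.85 ≈ 0.4353

PS ≈ 0.435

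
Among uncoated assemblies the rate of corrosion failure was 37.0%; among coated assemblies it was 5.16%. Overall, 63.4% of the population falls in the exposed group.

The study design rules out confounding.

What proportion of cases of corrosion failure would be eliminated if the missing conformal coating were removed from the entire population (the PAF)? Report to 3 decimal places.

p₁ = 0.37, p₀ = 0.0516.
Overall risk P(Y=1) = π·p₁ + (1−π)·p₀ = 0.634×0.37 + 0.366×0.0516 = 0.25347.
Under exogeneity, PAF = [P(Y=1) − p₀] / P(Y=1).
PAF = (0.25347 − 0.0516) / 0.25347 ≈ 0.7964

PAF ≈ 0.796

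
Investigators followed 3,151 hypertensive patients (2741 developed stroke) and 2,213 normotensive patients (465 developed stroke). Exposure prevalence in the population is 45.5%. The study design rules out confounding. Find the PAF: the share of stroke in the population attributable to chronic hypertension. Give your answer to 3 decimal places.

PAF ≈ 0.588

p₁ = P(outcome | exposed) = 2741/3151 = 0.86988
p₀ = P(outcome | unexposed) = 465/2213 = 0.21012
Overall risk P(Y=1) = π·p₁ + (1−π)·p₀ = 0.455×0.86988 + 0.545×0.21012 = 0.51031.
Under exogeneity, PAF = [P(Y=1) − p₀] / P(Y=1).
PAF = (0.51031 − 0.21012) / 0.51031 ≈ 0.5882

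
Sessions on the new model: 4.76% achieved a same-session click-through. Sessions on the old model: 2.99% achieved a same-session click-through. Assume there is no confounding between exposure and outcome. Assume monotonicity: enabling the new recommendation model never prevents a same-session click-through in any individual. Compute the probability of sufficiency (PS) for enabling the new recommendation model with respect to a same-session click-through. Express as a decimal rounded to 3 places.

PS ≈ 0.018

p₁ = 0.0476, p₀ = 0.0299.
Under exogeneity and monotonicity, PS = (p₁ − p₀) / (1 − p₀).
PS = (0.0476 − 0.0299) / (1 − 0.0299) = 0.0177 / 0.9701 ≈ 0.0182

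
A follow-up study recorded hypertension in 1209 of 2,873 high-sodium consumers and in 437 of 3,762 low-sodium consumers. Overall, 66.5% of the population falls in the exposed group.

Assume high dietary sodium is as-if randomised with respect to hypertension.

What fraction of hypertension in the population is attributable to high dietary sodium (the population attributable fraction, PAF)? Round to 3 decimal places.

p₁ = P(outcome | exposed) = 1209/2873 = 0.42081
p₀ = P(outcome | unexposed) = 437/3762 = 0.11616
Overall risk P(Y=1) = π·p₁ + (1−π)·p₀ = 0.665×0.42081 + 0.335×0.11616 = 0.31876.
Under exogeneity, PAF = [P(Y=1) − p₀] / P(Y=1).
PAF = (0.31876 − 0.11616) / 0.31876 ≈ 0.6356

PAF ≈ 0.636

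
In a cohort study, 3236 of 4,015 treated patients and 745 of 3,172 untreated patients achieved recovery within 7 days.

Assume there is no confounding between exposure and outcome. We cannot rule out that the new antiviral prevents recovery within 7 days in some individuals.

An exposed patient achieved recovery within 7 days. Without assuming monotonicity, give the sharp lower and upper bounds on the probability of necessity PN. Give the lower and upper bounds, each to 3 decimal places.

0.709 ≤ PN ≤ 0.949

p₁ = P(outcome | exposed) = 3236/4015 = 0.80598
p₀ = P(outcome | unexposed) = 745/3172 = 0.23487
Under exogeneity alone the bounds on PN are max{0,(p₁−p₀)/p₁} ≤ PN ≤ min{1,(1−p₀)/p₁}.
  lower = (p₁ − p₀)/p₁ = 0.57111 / 0.80598 ≈ 0.7086
  upper = min{1, (1 − p₀)/p₁} = 0.76513 / 0.80598 ≈ 0.9493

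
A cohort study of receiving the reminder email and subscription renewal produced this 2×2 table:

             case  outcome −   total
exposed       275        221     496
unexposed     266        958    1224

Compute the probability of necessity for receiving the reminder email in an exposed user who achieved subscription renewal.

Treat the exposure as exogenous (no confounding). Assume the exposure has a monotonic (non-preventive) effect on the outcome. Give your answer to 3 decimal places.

p₁ = P(outcome | exposed) = 275/496 = 0.55444
p₀ = P(outcome | unexposed) = 266/1224 = 0.21732
Under exogeneity and monotonicity, PN = (p₁ − p₀) / p₁.
PN = (0.55444 − 0.21732) / 0.55444 = 0.33712 / 0.55444 ≈ 0.6080

PN ≈ 0.608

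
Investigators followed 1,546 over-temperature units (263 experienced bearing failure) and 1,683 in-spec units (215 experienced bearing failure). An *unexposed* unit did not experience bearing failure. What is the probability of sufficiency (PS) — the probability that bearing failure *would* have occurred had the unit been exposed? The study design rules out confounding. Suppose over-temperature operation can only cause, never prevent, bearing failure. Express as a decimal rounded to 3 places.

PS ≈ 0.049

p₁ = P(outcome | exposed) = 263/1546 = 0.17012
p₀ = P(outcome | unexposed) = 215/1683 = 0.12775
Under exogeneity and monotonicity, PS = (p₁ − p₀) / (1 − p₀).
PS = (0.17012 − 0.12775) / (1 − 0.12775) = 0.042368 / 0.87225 ≈ 0.0486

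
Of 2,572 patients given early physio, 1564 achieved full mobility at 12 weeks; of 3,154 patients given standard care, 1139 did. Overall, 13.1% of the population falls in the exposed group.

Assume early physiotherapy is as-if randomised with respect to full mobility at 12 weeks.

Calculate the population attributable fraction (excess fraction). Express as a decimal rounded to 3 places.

PAF ≈ 0.082

p₁ = P(outcome | exposed) = 1564/2572 = 0.60809
p₀ = P(outcome | unexposed) = 1139/3154 = 0.36113
Overall risk P(Y=1) = π·p₁ + (1−π)·p₀ = 0.131×0.60809 + 0.869×0.36113 = 0.39348.
Under exogeneity, PAF = [P(Y=1) − p₀] / P(Y=1).
PAF = (0.39348 − 0.36113) / 0.39348 ≈ 0.0822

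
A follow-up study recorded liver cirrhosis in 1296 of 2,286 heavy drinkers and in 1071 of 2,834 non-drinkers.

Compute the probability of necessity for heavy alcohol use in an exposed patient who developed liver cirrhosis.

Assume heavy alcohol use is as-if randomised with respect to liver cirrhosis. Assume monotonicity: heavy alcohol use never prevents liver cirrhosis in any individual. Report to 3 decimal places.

p₁ = P(outcome | exposed) = 1296/2286 = 0.56693
p₀ = P(outcome | unexposed) = 1071/2834 = 0.37791
Under exogeneity and monotonicity, PN = (p₁ − p₀) / p₁.
PN = (0.56693 − 0.37791) / 0.56693 = 0.18902 / 0.56693 ≈ 0.3334

PN ≈ 0.333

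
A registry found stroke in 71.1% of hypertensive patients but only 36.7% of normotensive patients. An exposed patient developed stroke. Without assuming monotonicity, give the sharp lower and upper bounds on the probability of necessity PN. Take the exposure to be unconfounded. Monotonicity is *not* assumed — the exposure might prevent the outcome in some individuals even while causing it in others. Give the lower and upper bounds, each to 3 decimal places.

p₁ = 0.711, p₀ = 0.367.
Under exogeneity alone the bounds on PN are max{0,(p₁−p₀)/p₁} ≤ PN ≤ min{1,(1−p₀)/p₁}.
  lower = (p₁ − p₀)/p₁ = 0.344 / 0.711 ≈ 0.4838
  upper = min{1, (1 − p₀)/p₁} = 0.633 / 0.711 ≈ 0.8903

0.484 ≤ PN ≤ 0.890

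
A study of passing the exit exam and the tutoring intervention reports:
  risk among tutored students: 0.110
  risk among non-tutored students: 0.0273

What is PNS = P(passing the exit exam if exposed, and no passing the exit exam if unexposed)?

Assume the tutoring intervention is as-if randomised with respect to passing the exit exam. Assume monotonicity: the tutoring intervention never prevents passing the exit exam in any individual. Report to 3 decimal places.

PNS ≈ 0.083

Let p₁ = 0.11, p₀ = 0.0273.
Under exogeneity and monotonicity, PNS = p₁ − p₀.
PNS = 0.11 − 0.0273 = 0.0827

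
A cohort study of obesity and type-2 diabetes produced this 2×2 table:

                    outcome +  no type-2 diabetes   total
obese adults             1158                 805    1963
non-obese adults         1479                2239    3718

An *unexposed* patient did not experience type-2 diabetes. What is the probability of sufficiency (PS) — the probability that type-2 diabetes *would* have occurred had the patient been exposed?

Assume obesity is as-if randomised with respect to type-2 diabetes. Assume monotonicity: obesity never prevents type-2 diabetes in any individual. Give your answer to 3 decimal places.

PS ≈ 0.319

p₁ = P(outcome | exposed) = 1158/1963 = 0.58991
p₀ = P(outcome | unexposed) = 1479/3718 = 0.39779
Under exogeneity and monotonicity, PS = (p₁ − p₀)/(1 − p₀).
PS = (0.58991 − 0.39779) / 0.60221 ≈ 0.3190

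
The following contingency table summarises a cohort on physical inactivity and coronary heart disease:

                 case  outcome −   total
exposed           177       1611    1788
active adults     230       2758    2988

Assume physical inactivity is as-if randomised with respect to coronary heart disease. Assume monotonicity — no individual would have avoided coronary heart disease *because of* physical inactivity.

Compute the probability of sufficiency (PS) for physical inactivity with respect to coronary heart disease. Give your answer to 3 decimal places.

PS ≈ 0.024

p₁ = P(outcome | exposed) = 177/1788 = 0.098993
p₀ = P(outcome | unexposed) = 230/2988 = 0.076975
Under exogeneity and monotonicity, PS = (p₁ − p₀) / (1 − p₀).
PS = (0.098993 − 0.076975) / (1 − 0.076975) = 0.022019 / 0.92303 ≈ 0.0239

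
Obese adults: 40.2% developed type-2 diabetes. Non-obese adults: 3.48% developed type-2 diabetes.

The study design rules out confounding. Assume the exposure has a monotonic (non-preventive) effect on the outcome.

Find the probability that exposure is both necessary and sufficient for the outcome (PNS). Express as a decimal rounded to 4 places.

PNS ≈ 0.3672

p₁ = 0.402, p₀ = 0.0348.
Under exogeneity and monotonicity, PNS = p₁ − p₀.
PNS = 0.402 − 0.0348 = 0.3672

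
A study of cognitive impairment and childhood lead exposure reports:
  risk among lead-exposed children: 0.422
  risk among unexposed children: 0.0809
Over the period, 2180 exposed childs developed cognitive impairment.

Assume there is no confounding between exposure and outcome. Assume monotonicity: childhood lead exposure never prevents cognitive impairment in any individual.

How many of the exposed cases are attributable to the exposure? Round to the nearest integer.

Let p₁ = 0.422, p₀ = 0.0809.
PN = (p₁ − p₀)/p₁ = (0.422 − 0.0809) / 0.422 ≈ 0.80829.
Attributable cases ≈ PN × (exposed cases) = 0.80829 × 2180 ≈ 1762.08.

about 1762 cases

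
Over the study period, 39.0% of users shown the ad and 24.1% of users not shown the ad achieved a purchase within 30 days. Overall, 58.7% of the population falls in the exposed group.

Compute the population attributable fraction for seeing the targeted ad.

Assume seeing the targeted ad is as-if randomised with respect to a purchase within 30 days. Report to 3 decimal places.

p₁ = 0.39, p₀ = 0.241.
Overall risk P(Y=1) = π·p₁ + (1−π)·p₀ = 0.587×0.39 + 0.413×0.241 = 0.32846.
Under exogeneity, PAF = [P(Y=1) − p₀] / P(Y=1).
PAF = (0.32846 − 0.241) / 0.32846 ≈ 0.2663

PAF ≈ 0.266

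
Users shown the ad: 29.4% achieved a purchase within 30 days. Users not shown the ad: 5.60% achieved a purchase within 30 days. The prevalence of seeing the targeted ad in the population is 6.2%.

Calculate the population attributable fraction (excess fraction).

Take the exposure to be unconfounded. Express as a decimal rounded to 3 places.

p₁ = 0.294, p₀ = 0.056.
Overall risk P(Y=1) = π·p₁ + (1−π)·p₀ = 0.062×0.294 + 0.938×0.056 = 0.070756.
Under exogeneity, PAF = [P(Y=1) − p₀] / P(Y=1).
PAF = (0.070756 − 0.056) / 0.070756 ≈ 0.2085

PAF ≈ 0.209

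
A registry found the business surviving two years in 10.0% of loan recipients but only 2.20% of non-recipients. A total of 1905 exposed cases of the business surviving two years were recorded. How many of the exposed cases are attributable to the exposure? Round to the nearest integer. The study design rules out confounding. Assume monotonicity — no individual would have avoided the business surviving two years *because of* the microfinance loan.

p₁ = 0.1, p₀ = 0.022.
PN = (p₁ − p₀)/p₁ = (0.1 − 0.022) / 0.1 ≈ 0.78000.
Attributable cases ≈ PN × (exposed cases) = 0.78000 × 1905 ≈ 1485.90.

about 1486 cases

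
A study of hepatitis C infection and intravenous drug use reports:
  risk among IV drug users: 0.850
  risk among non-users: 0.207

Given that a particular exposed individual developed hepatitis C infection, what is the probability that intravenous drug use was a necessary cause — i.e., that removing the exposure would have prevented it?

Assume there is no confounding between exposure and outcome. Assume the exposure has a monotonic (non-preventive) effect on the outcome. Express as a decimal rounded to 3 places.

PN ≈ 0.756

Let p₁ = 0.85, p₀ = 0.207.
Under exogeneity and monotonicity, PN = (p₁ − p₀) / p₁.
PN = (0.85 − 0.207) / 0.85 = 0.643 / 0.85 ≈ 0.7565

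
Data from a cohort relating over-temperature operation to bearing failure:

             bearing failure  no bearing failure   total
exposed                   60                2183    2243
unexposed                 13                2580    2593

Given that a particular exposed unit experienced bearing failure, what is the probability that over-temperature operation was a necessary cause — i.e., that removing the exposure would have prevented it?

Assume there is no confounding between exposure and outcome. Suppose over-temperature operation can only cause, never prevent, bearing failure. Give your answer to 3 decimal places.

p₁ = P(outcome | exposed) = 60/2243 = 0.02675
p₀ = P(outcome | unexposed) = 13/2593 = 0.0050135
Under exogeneity and monotonicity, PN = (p₁ − p₀) / p₁.
PN = (0.02675 − 0.0050135) / 0.02675 = 0.021736 / 0.02675 ≈ 0.8126

PN ≈ 0.813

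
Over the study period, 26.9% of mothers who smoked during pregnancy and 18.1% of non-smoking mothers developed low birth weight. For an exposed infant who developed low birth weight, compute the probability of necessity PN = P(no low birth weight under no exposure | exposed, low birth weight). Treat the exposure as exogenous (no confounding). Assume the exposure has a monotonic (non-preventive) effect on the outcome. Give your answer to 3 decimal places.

p₁ = 0.269, p₀ = 0.181.
Under exogeneity and monotonicity, PN = (p₁ − p₀) / p₁.
PN = (0.269 − 0.181) / 0.269 = 0.088 / 0.269 ≈ 0.3271

PN ≈ 0.327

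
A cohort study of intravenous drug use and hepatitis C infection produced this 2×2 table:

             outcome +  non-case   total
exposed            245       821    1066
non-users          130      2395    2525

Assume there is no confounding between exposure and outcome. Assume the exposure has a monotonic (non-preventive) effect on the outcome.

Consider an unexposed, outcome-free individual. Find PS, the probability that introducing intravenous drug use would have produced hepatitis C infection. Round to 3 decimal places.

p₁ = P(outcome | exposed) = 245/1066 = 0.22983
p₀ = P(outcome | unexposed) = 130/2525 = 0.051485
Under exogeneity and monotonicity, PS = (p₁ − p₀)/(1 − p₀).
PS = (0.22983 − 0.051485) / 0.94851 ≈ 0.1880

PS ≈ 0.188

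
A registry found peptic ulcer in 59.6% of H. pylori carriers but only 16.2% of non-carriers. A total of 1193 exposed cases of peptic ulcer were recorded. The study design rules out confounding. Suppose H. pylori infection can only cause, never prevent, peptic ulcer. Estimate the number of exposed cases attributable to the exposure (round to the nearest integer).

p₁ = 0.596, p₀ = 0.162.
PN = (p₁ − p₀)/p₁ = (0.596 − 0.162) / 0.596 ≈ 0.72819.
Attributable cases ≈ PN × (exposed cases) = 0.72819 × 1193 ≈ 868.73.

about 869 cases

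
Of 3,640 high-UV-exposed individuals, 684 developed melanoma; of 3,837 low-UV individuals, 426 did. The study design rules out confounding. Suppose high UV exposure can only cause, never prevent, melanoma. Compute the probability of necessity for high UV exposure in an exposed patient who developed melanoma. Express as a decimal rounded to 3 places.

p₁ = P(outcome | exposed) = 684/3640 = 0.18791
p₀ = P(outcome | unexposed) = 426/3837 = 0.11102
Under exogeneity and monotonicity, PN = (p₁ − p₀) / p₁.
PN = (0.18791 − 0.11102) / 0.18791 = 0.076888 / 0.18791 ≈ 0.4092

PN ≈ 0.409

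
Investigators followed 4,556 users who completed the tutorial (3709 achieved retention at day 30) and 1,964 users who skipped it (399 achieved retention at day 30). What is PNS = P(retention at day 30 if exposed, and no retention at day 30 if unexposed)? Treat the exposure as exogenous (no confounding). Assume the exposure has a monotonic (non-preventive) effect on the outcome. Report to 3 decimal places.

PNS ≈ 0.611

p₁ = P(outcome | exposed) = 3709/4556 = 0.81409
p₀ = P(outcome | unexposed) = 399/1964 = 0.20316
Under exogeneity and monotonicity, PNS = p₁ − p₀.
PNS = 0.81409 − 0.20316 = 0.61093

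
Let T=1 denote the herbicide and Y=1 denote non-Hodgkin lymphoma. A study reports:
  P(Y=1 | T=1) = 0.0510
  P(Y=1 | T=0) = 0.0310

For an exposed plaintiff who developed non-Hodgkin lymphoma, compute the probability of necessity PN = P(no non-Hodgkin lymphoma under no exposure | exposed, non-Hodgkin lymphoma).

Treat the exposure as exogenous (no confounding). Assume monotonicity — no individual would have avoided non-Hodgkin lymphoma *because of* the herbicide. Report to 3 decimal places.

Let p₁ = 0.051, p₀ = 0.031.
Under exogeneity and monotonicity, PN = (p₁ − p₀) / p₁.
PN = (0.051 − 0.031) / 0.051 = 0.02 / 0.051 ≈ 0.3922

PN ≈ 0.392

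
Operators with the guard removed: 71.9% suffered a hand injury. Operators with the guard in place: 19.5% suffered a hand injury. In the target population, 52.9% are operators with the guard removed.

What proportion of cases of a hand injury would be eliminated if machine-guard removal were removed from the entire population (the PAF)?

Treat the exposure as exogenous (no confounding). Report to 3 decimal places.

p₁ = 0.719, p₀ = 0.195.
Overall risk P(Y=1) = π·p₁ + (1−π)·p₀ = 0.529×0.719 + 0.471×0.195 = 0.4722.
Under exogeneity, PAF = [P(Y=1) − p₀] / P(Y=1).
PAF = (0.4722 − 0.195) / 0.4722 ≈ 0.5870

PAF ≈ 0.587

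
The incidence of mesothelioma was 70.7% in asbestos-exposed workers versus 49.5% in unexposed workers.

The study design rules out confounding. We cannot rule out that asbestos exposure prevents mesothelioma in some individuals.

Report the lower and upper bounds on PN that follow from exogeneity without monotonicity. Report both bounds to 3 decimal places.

p₁ = 0.707, p₀ = 0.495.
Under exogeneity alone the bounds on PN are max{0,(p₁−p₀)/p₁} ≤ PN ≤ min{1,(1−p₀)/p₁}.
  lower = (p₁ − p₀)/p₁ = 0.212 / 0.707 ≈ 0.2999
  upper = min{1, (1 − p₀)/p₁} = 0.505 / 0.707 ≈ 0.7143

0.300 ≤ PN ≤ 0.714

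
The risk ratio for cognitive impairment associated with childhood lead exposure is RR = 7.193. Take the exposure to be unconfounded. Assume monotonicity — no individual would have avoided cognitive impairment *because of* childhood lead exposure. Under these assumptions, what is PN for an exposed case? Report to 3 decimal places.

PN ≈ 0.861

Under exogeneity and monotonicity, PN = (RR − 1) / RR = 1 − 1/RR.
PN = (7.193 − 1) / 7.193 = 6.193 / 7.193 ≈ 0.8610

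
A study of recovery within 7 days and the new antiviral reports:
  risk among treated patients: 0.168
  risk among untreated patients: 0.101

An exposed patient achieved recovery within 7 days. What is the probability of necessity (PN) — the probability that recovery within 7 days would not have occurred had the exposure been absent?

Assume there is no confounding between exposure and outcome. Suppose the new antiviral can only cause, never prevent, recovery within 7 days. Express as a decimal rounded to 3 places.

Let p₁ = 0.168, p₀ = 0.101.
Under exogeneity and monotonicity, PN = (p₁ − p₀) / p₁.
PN = (0.168 − 0.101) / 0.168 = 0.067 / 0.168 ≈ 0.3988

PN ≈ 0.399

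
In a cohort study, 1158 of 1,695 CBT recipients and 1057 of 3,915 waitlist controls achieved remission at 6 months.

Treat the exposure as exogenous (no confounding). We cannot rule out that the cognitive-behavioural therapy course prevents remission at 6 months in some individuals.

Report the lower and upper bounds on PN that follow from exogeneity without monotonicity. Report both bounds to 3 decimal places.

p₁ = P(outcome | exposed) = 1158/1695 = 0.68319
p₀ = P(outcome | unexposed) = 1057/3915 = 0.26999
Under exogeneity alone the bounds on PN are max{0,(p₁−p₀)/p₁} ≤ PN ≤ min{1,(1−p₀)/p₁}.
  lower = (p₁ − p₀)/p₁ = 0.4132 / 0.68319 ≈ 0.6048
  upper = min{1, (1 − p₀)/p₁} = 0.73001 / 0.68319 ≈ 1.0685 → capped at 1

0.605 ≤ PN ≤ 1.000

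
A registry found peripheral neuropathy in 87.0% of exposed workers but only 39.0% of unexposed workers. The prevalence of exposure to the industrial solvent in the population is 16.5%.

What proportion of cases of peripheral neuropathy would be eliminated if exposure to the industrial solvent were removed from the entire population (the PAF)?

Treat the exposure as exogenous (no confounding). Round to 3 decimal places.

PAF ≈ 0.169

p₁ = 0.87, p₀ = 0.39.
Overall risk P(Y=1) = π·p₁ + (1−π)·p₀ = 0.165×0.87 + 0.835×0.39 = 0.4692.
Under exogeneity, PAF = [P(Y=1) − p₀] / P(Y=1).
PAF = (0.4692 − 0.39) / 0.4692 ≈ 0.1688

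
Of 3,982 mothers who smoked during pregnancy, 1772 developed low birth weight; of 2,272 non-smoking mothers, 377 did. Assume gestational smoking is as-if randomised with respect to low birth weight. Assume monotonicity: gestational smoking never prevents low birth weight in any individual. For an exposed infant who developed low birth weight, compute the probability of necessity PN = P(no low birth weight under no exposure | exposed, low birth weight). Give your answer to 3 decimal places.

PN ≈ 0.627

p₁ = P(outcome | exposed) = 1772/3982 = 0.445
p₀ = P(outcome | unexposed) = 377/2272 = 0.16593
Under exogeneity and monotonicity, PN = (p₁ − p₀) / p₁.
PN = (0.445 − 0.16593) / 0.445 = 0.27907 / 0.445 ≈ 0.6271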